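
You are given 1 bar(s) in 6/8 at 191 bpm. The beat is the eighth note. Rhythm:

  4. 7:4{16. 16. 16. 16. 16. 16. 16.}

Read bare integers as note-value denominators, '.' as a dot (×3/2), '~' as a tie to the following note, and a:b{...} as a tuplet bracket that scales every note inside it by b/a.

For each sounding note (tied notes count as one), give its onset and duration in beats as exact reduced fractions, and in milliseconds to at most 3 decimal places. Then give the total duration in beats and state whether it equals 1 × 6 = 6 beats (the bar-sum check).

1) 0.0ms=0b +942.408ms=3b
2) 942.408ms=3b +134.63ms=3/7b
3) 1077.038ms=24/7b +134.63ms=3/7b
4) 1211.668ms=27/7b +134.63ms=3/7b
5) 1346.298ms=30/7b +134.63ms=3/7b
6) 1480.927ms=33/7b +134.63ms=3/7b
7) 1615.557ms=36/7b +134.63ms=3/7b
8) 1750.187ms=39/7b +134.63ms=3/7b
Σ=6b of 6 (191bpm 6/8) — PASS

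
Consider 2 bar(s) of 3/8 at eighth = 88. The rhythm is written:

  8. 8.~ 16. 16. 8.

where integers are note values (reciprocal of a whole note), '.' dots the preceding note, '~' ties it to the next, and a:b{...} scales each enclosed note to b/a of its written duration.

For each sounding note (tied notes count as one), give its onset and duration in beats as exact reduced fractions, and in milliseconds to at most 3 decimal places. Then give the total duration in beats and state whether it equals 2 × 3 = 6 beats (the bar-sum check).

1) 0.0ms=0b +1022.727ms=3/2b
2) 1022.727ms=3/2b +1534.091ms=9/4b
3) 2556.818ms=15/4b +511.364ms=3/4b
4) 3068.182ms=9/2b +1022.727ms=3/2b
Σ=6b of 6 (88bpm 3/8) — PASS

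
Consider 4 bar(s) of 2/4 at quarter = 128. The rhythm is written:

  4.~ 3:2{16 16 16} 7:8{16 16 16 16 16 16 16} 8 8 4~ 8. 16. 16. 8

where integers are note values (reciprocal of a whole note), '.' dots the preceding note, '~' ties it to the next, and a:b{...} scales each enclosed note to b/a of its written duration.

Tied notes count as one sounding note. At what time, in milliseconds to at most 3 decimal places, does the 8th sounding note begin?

note 8 onset = 22/7b = 1473.214ms

1. 0.0ms @ 0 + 781.25ms (5/3)
2. 781.25ms @ 5/3 + 78.125ms (1/6)
3. 859.375ms @ 11/6 + 78.125ms (1/6)
4. 937.5ms @ 2 + 133.929ms (2/7)
5. 1071.429ms @ 16/7 + 133.929ms (2/7)
6. 1205.357ms @ 18/7 + 133.929ms (2/7)
7. 1339.286ms @ 20/7 + 133.929ms (2/7)
8. 1473.214ms @ 22/7 + 133.929ms (2/7)
9. 1607.143ms @ 24/7 + 133.929ms (2/7)
10. 1741.071ms @ 26/7 + 133.929ms (2/7)
11. 1875.0ms @ 4 + 234.375ms (1/2)
12. 2109.375ms @ 9/2 + 234.375ms (1/2)
13. 2343.75ms @ 5 + 820.312ms (7/4)
14. 3164.062ms @ 27/4 + 175.781ms (3/8)
15. 3339.844ms @ 57/8 + 175.781ms (3/8)
16. 3515.625ms @ 15/2 + 234.375ms (1/2)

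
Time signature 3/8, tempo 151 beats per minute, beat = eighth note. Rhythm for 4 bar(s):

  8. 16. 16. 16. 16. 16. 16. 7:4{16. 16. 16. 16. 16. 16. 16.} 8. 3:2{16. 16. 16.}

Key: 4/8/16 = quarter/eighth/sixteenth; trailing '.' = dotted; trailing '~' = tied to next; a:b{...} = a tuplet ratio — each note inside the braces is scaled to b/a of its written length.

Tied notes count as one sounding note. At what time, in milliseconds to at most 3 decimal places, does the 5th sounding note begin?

note 5 onset = 15/4b = 1490.066ms

1. 0.0ms @ 0 + 596.026ms (3/2)
2. 596.026ms @ 3/2 + 298.013ms (3/4)
3. 894.04ms @ 9/4 + 298.013ms (3/4)
4. 1192.053ms @ 3 + 298.013ms (3/4)
5. 1490.066ms @ 15/4 + 298.013ms (3/4)
6. 1788.079ms @ 9/2 + 298.013ms (3/4)
7. 2086.093ms @ 21/4 + 298.013ms (3/4)
8. 2384.106ms @ 6 + 170.293ms (3/7)
9. 2554.399ms @ 45/7 + 170.293ms (3/7)
10. 2724.693ms @ 48/7 + 170.293ms (3/7)
11. 2894.986ms @ 51/7 + 170.293ms (3/7)
12. 3065.279ms @ 54/7 + 170.293ms (3/7)
13. 3235.572ms @ 57/7 + 170.293ms (3/7)
14. 3405.866ms @ 60/7 + 170.293ms (3/7)
15. 3576.159ms @ 9 + 596.026ms (3/2)
16. 4172.185ms @ 21/2 + 198.675ms (1/2)
17. 4370.861ms @ 11 + 198.675ms (1/2)
18. 4569.536ms @ 23/2 + 198.675ms (1/2)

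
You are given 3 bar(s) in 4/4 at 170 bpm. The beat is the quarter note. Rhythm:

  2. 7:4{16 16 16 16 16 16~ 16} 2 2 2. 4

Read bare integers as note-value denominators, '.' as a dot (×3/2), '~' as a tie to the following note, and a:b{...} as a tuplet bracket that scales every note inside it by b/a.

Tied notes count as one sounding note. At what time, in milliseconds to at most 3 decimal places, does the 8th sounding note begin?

1. 0.0ms @ 0 + 1058.824ms (3)
2. 1058.824ms @ 3 + 50.42ms (1/7)
3. 1109.244ms @ 22/7 + 50.42ms (1/7)
4. 1159.664ms @ 23/7 + 50.42ms (1/7)
5. 1210.084ms @ 24/7 + 50.42ms (1/7)
6. 1260.504ms @ 25/7 + 50.42ms (1/7)
7. 1310.924ms @ 26/7 + 100.84ms (2/7)
8. 1411.765ms @ 4 + 705.882ms (2)
9. 2117.647ms @ 6 + 705.882ms (2)
10. 2823.529ms @ 8 + 1058.824ms (3)
11. 3882.353ms @ 11 + 352.941ms (1)

note 8 onset = 4b = 1411.765ms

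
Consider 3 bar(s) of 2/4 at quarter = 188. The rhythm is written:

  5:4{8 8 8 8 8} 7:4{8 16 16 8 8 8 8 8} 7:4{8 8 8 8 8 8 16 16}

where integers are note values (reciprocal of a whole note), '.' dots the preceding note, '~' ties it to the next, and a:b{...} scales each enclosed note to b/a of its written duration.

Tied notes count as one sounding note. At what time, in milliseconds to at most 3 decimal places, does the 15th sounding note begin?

note 15 onset = 30/7b = 1367.781ms

1. 0.0ms @ 0 + 127.66ms (2/5)
2. 127.66ms @ 2/5 + 127.66ms (2/5)
3. 255.319ms @ 4/5 + 127.66ms (2/5)
4. 382.979ms @ 6/5 + 127.66ms (2/5)
5. 510.638ms @ 8/5 + 127.66ms (2/5)
6. 638.298ms @ 2 + 91.185ms (2/7)
7. 729.483ms @ 16/7 + 45.593ms (1/7)
8. 775.076ms @ 17/7 + 45.593ms (1/7)
9. 820.669ms @ 18/7 + 91.185ms (2/7)
10. 911.854ms @ 20/7 + 91.185ms (2/7)
11. 1003.04ms @ 22/7 + 91.185ms (2/7)
12. 1094.225ms @ 24/7 + 91.185ms (2/7)
13. 1185.41ms @ 26/7 + 91.185ms (2/7)
14. 1276.596ms @ 4 + 91.185ms (2/7)
15. 1367.781ms @ 30/7 + 91.185ms (2/7)
16. 1458.967ms @ 32/7 + 91.185ms (2/7)
17. 1550.152ms @ 34/7 + 91.185ms (2/7)
18. 1641.337ms @ 36/7 + 91.185ms (2/7)
19. 1732.523ms @ 38/7 + 91.185ms (2/7)
20. 1823.708ms @ 40/7 + 45.593ms (1/7)
21. 1869.301ms @ 41/7 + 45.593ms (1/7)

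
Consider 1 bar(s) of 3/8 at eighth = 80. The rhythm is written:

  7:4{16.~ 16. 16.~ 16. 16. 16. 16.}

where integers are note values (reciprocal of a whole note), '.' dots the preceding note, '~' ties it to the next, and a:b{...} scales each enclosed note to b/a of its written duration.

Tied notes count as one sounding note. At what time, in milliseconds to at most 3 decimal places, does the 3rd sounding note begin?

1. 0.0ms @ 0 + 642.857ms (6/7)
2. 642.857ms @ 6/7 + 642.857ms (6/7)
3. 1285.714ms @ 12/7 + 321.429ms (3/7)
4. 1607.143ms @ 15/7 + 321.429ms (3/7)
5. 1928.571ms @ 18/7 + 321.429ms (3/7)

note 3 onset = 12/7b = 1285.714ms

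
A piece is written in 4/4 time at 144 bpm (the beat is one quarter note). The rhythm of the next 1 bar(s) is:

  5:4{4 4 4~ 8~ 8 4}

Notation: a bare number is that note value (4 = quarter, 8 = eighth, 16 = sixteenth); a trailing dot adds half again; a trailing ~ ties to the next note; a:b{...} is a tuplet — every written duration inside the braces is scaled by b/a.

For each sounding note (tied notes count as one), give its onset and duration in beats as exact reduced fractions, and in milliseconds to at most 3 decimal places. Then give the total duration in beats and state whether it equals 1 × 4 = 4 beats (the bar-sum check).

1) 0.0ms=0b +333.333ms=4/5b
2) 333.333ms=4/5b +333.333ms=4/5b
3) 666.667ms=8/5b +666.667ms=8/5b
4) 1333.333ms=16/5b +333.333ms=4/5b
Σ=4b of 4 (144bpm 4/4) — PASS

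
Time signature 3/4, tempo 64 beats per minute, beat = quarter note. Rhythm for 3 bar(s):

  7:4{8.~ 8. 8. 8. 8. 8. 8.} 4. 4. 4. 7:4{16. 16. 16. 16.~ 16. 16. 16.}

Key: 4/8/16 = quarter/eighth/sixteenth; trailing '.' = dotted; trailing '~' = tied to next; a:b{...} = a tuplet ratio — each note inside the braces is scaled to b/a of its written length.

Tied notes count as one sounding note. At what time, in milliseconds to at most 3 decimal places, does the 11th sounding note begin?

1. 0.0ms @ 0 + 803.571ms (6/7)
2. 803.571ms @ 6/7 + 401.786ms (3/7)
3. 1205.357ms @ 9/7 + 401.786ms (3/7)
4. 1607.143ms @ 12/7 + 401.786ms (3/7)
5. 2008.929ms @ 15/7 + 401.786ms (3/7)
6. 2410.714ms @ 18/7 + 401.786ms (3/7)
7. 2812.5ms @ 3 + 1406.25ms (3/2)
8. 4218.75ms @ 9/2 + 1406.25ms (3/2)
9. 5625.0ms @ 6 + 1406.25ms (3/2)
10. 7031.25ms @ 15/2 + 200.893ms (3/14)
11. 7232.143ms @ 54/7 + 200.893ms (3/14)
12. 7433.036ms @ 111/14 + 200.893ms (3/14)
13. 7633.929ms @ 57/7 + 401.786ms (3/7)
14. 8035.714ms @ 60/7 + 200.893ms (3/14)
15. 8236.607ms @ 123/14 + 200.893ms (3/14)

note 11 onset = 54/7b = 7232.143ms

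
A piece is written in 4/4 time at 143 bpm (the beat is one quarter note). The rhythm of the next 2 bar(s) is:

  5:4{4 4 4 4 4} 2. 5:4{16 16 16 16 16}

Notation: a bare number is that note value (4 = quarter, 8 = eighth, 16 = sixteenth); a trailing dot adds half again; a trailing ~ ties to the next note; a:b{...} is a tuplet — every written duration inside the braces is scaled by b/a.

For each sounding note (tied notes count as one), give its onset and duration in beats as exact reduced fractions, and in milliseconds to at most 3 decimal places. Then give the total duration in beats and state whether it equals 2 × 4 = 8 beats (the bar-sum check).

1) 0.0ms=0b +335.664ms=4/5b
2) 335.664ms=4/5b +335.664ms=4/5b
3) 671.329ms=8/5b +335.664ms=4/5b
4) 1006.993ms=12/5b +335.664ms=4/5b
5) 1342.657ms=16/5b +335.664ms=4/5b
6) 1678.322ms=4b +1258.741ms=3b
7) 2937.063ms=7b +83.916ms=1/5b
8) 3020.979ms=36/5b +83.916ms=1/5b
9) 3104.895ms=37/5b +83.916ms=1/5b
10) 3188.811ms=38/5b +83.916ms=1/5b
11) 3272.727ms=39/5b +83.916ms=1/5b
Σ=8b of 8 (143bpm 4/4) — PASS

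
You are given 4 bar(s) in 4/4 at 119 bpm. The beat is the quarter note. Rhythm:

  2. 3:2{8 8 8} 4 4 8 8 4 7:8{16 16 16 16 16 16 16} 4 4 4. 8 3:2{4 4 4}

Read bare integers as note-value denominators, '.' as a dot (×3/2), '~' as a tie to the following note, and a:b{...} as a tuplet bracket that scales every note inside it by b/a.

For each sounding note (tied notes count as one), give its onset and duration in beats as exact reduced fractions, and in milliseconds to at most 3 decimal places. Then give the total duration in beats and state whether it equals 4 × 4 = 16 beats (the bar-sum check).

1) 0.0ms=0b +1512.605ms=3b
2) 1512.605ms=3b +168.067ms=1/3b
3) 1680.672ms=10/3b +168.067ms=1/3b
4) 1848.739ms=11/3b +168.067ms=1/3b
5) 2016.807ms=4b +504.202ms=1b
6) 2521.008ms=5b +504.202ms=1b
7) 3025.21ms=6b +252.101ms=1/2b
8) 3277.311ms=13/2b +252.101ms=1/2b
9) 3529.412ms=7b +504.202ms=1b
10) 4033.613ms=8b +144.058ms=2/7b
11) 4177.671ms=58/7b +144.058ms=2/7b
12) 4321.729ms=60/7b +144.058ms=2/7b
13) 4465.786ms=62/7b +144.058ms=2/7b
14) 4609.844ms=64/7b +144.058ms=2/7b
15) 4753.902ms=66/7b +144.058ms=2/7b
16) 4897.959ms=68/7b +144.058ms=2/7b
17) 5042.017ms=10b +504.202ms=1b
18) 5546.218ms=11b +504.202ms=1b
19) 6050.42ms=12b +756.303ms=3/2b
20) 6806.723ms=27/2b +252.101ms=1/2b
21) 7058.824ms=14b +336.134ms=2/3b
22) 7394.958ms=44/3b +336.134ms=2/3b
23) 7731.092ms=46/3b +336.134ms=2/3b
Σ=16b of 16 (119bpm 4/4) — PASS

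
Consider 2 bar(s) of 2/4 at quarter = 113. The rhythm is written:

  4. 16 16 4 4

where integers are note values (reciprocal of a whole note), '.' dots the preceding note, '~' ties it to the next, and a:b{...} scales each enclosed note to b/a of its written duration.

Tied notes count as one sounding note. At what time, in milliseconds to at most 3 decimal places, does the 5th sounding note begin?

note 5 onset = 3b = 1592.92ms

1. 0.0ms @ 0 + 796.46ms (3/2)
2. 796.46ms @ 3/2 + 132.743ms (1/4)
3. 929.204ms @ 7/4 + 132.743ms (1/4)
4. 1061.947ms @ 2 + 530.973ms (1)
5. 1592.92ms @ 3 + 530.973ms (1)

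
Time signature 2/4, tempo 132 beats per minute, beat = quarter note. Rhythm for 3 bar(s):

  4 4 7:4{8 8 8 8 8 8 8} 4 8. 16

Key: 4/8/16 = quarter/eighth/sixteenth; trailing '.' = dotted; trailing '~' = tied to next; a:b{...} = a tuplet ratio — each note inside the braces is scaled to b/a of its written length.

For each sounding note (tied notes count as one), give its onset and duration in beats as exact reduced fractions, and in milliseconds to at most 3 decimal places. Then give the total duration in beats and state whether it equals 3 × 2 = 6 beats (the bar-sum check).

1) 0.0ms=0b +454.545ms=1b
2) 454.545ms=1b +454.545ms=1b
3) 909.091ms=2b +129.87ms=2/7b
4) 1038.961ms=16/7b +129.87ms=2/7b
5) 1168.831ms=18/7b +129.87ms=2/7b
6) 1298.701ms=20/7b +129.87ms=2/7b
7) 1428.571ms=22/7b +129.87ms=2/7b
8) 1558.442ms=24/7b +129.87ms=2/7b
9) 1688.312ms=26/7b +129.87ms=2/7b
10) 1818.182ms=4b +454.545ms=1b
11) 2272.727ms=5b +340.909ms=3/4b
12) 2613.636ms=23/4b +113.636ms=1/4b
Σ=6b of 6 (132bpm 2/4) — PASS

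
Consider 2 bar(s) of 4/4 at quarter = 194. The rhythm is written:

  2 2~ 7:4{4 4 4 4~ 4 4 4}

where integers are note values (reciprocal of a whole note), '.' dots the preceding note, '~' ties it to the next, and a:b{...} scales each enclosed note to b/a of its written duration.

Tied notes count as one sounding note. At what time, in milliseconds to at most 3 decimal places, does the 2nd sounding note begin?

1. 0.0ms @ 0 + 618.557ms (2)
2. 618.557ms @ 2 + 795.287ms (18/7)
3. 1413.844ms @ 32/7 + 176.73ms (4/7)
4. 1590.574ms @ 36/7 + 176.73ms (4/7)
5. 1767.305ms @ 40/7 + 353.461ms (8/7)
6. 2120.766ms @ 48/7 + 176.73ms (4/7)
7. 2297.496ms @ 52/7 + 176.73ms (4/7)

note 2 onset = 2b = 618.557ms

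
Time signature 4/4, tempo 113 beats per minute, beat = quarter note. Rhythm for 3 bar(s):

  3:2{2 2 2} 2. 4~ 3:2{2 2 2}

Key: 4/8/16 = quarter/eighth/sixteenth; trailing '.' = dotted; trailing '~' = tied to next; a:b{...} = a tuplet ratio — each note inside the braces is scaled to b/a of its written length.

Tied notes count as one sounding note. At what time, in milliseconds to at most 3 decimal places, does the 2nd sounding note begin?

1. 0.0ms @ 0 + 707.965ms (4/3)
2. 707.965ms @ 4/3 + 707.965ms (4/3)
3. 1415.929ms @ 8/3 + 707.965ms (4/3)
4. 2123.894ms @ 4 + 1592.92ms (3)
5. 3716.814ms @ 7 + 1238.938ms (7/3)
6. 4955.752ms @ 28/3 + 707.965ms (4/3)
7. 5663.717ms @ 32/3 + 707.965ms (4/3)

note 2 onset = 4/3b = 707.965ms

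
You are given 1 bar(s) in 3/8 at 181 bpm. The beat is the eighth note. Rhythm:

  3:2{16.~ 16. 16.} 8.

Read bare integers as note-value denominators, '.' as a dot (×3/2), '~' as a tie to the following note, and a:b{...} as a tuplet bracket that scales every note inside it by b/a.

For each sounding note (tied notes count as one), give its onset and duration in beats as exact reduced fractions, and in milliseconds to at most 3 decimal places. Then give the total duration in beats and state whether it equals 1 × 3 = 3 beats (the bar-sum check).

1) 0.0ms=0b +331.492ms=1b
2) 331.492ms=1b +165.746ms=1/2b
3) 497.238ms=3/2b +497.238ms=3/2b
Σ=3b of 3 (181bpm 3/8) — PASS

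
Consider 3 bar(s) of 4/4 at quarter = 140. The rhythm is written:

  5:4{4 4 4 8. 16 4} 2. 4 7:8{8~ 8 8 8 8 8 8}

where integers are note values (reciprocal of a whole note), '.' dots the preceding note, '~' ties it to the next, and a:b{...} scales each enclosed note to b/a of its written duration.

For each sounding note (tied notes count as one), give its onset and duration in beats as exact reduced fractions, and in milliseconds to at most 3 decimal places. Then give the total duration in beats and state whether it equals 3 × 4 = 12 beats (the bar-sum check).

1) 0.0ms=0b +342.857ms=4/5b
2) 342.857ms=4/5b +342.857ms=4/5b
3) 685.714ms=8/5b +342.857ms=4/5b
4) 1028.571ms=12/5b +257.143ms=3/5b
5) 1285.714ms=3b +85.714ms=1/5b
6) 1371.429ms=16/5b +342.857ms=4/5b
7) 1714.286ms=4b +1285.714ms=3b
8) 3000.0ms=7b +428.571ms=1b
9) 3428.571ms=8b +489.796ms=8/7b
10) 3918.367ms=64/7b +244.898ms=4/7b
11) 4163.265ms=68/7b +244.898ms=4/7b
12) 4408.163ms=72/7b +244.898ms=4/7b
13) 4653.061ms=76/7b +244.898ms=4/7b
14) 4897.959ms=80/7b +244.898ms=4/7b
Σ=12b of 12 (140bpm 4/4) — PASS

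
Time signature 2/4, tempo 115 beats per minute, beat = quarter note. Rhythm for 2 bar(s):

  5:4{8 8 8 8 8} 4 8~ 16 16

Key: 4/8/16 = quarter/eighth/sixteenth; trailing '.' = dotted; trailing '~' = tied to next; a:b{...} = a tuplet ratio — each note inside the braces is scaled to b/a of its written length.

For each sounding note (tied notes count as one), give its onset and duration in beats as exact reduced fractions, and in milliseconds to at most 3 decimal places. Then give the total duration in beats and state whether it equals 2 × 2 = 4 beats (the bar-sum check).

1) 0.0ms=0b +208.696ms=2/5b
2) 208.696ms=2/5b +208.696ms=2/5b
3) 417.391ms=4/5b +208.696ms=2/5b
4) 626.087ms=6/5b +208.696ms=2/5b
5) 834.783ms=8/5b +208.696ms=2/5b
6) 1043.478ms=2b +521.739ms=1b
7) 1565.217ms=3b +391.304ms=3/4b
8) 1956.522ms=15/4b +130.435ms=1/4b
Σ=4b of 4 (115bpm 2/4) — PASS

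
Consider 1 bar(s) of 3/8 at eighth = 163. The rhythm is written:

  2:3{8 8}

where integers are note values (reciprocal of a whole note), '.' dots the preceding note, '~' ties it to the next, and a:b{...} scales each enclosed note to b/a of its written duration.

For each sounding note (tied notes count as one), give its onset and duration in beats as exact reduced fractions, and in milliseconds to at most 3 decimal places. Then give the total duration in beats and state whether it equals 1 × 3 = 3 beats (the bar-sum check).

1) 0.0ms=0b +552.147ms=3/2b
2) 552.147ms=3/2b +552.147ms=3/2b
Σ=3b of 3 (163bpm 3/8) — PASS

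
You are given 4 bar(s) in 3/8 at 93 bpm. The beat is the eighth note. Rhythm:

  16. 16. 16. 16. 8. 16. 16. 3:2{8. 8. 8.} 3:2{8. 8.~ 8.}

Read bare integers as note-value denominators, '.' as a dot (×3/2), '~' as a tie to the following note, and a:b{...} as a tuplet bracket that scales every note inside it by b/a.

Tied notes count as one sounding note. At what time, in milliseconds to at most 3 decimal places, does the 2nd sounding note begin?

note 2 onset = 3/4b = 483.871ms

1. 0.0ms @ 0 + 483.871ms (3/4)
2. 483.871ms @ 3/4 + 483.871ms (3/4)
3. 967.742ms @ 3/2 + 483.871ms (3/4)
4. 1451.613ms @ 9/4 + 483.871ms (3/4)
5. 1935.484ms @ 3 + 967.742ms (3/2)
6. 2903.226ms @ 9/2 + 483.871ms (3/4)
7. 3387.097ms @ 21/4 + 483.871ms (3/4)
8. 3870.968ms @ 6 + 645.161ms (1)
9. 4516.129ms @ 7 + 645.161ms (1)
10. 5161.29ms @ 8 + 645.161ms (1)
11. 5806.452ms @ 9 + 645.161ms (1)
12. 6451.613ms @ 10 + 1290.323ms (2)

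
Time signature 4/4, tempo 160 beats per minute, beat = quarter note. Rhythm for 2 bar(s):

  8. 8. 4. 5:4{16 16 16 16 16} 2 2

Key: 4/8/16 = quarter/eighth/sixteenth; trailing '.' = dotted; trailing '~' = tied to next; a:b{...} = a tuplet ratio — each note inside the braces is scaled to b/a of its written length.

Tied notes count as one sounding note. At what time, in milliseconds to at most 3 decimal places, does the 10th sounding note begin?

note 10 onset = 6b = 2250.0ms

1. 0.0ms @ 0 + 281.25ms (3/4)
2. 281.25ms @ 3/4 + 281.25ms (3/4)
3. 562.5ms @ 3/2 + 562.5ms (3/2)
4. 1125.0ms @ 3 + 75.0ms (1/5)
5. 1200.0ms @ 16/5 + 75.0ms (1/5)
6. 1275.0ms @ 17/5 + 75.0ms (1/5)
7. 1350.0ms @ 18/5 + 75.0ms (1/5)
8. 1425.0ms @ 19/5 + 75.0ms (1/5)
9. 1500.0ms @ 4 + 750.0ms (2)
10. 2250.0ms @ 6 + 750.0ms (2)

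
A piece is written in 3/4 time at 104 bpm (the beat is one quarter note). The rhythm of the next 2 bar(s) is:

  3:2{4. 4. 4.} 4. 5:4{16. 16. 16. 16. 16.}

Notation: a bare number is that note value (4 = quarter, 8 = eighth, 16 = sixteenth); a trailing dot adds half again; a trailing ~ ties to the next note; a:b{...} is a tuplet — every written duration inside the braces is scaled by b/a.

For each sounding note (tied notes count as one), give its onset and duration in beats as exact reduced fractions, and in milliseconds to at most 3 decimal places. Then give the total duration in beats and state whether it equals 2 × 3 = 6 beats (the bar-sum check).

1) 0.0ms=0b +576.923ms=1b
2) 576.923ms=1b +576.923ms=1b
3) 1153.846ms=2b +576.923ms=1b
4) 1730.769ms=3b +865.385ms=3/2b
5) 2596.154ms=9/2b +173.077ms=3/10b
6) 2769.231ms=24/5b +173.077ms=3/10b
7) 2942.308ms=51/10b +173.077ms=3/10b
8) 3115.385ms=27/5b +173.077ms=3/10b
9) 3288.462ms=57/10b +173.077ms=3/10b
Σ=6b of 6 (104bpm 3/4) — PASS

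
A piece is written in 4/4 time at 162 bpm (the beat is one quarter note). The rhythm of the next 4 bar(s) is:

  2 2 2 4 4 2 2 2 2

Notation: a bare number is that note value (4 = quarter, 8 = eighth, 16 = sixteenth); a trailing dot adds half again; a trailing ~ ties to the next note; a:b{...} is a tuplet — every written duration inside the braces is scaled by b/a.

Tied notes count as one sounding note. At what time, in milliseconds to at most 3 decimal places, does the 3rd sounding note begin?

note 3 onset = 4b = 1481.481ms

1. 0.0ms @ 0 + 740.741ms (2)
2. 740.741ms @ 2 + 740.741ms (2)
3. 1481.481ms @ 4 + 740.741ms (2)
4. 2222.222ms @ 6 + 370.37ms (1)
5. 2592.593ms @ 7 + 370.37ms (1)
6. 2962.963ms @ 8 + 740.741ms (2)
7. 3703.704ms @ 10 + 740.741ms (2)
8. 4444.444ms @ 12 + 740.741ms (2)
9. 5185.185ms @ 14 + 740.741ms (2)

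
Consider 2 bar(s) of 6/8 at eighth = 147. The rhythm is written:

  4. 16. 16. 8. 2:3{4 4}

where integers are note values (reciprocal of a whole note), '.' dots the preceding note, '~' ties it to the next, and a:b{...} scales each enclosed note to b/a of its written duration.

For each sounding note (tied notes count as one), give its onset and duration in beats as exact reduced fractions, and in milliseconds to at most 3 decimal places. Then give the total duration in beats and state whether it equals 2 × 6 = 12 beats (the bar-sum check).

1) 0.0ms=0b +1224.49ms=3b
2) 1224.49ms=3b +306.122ms=3/4b
3) 1530.612ms=15/4b +306.122ms=3/4b
4) 1836.735ms=9/2b +612.245ms=3/2b
5) 2448.98ms=6b +1224.49ms=3b
6) 3673.469ms=9b +1224.49ms=3b
Σ=12b of 12 (147bpm 6/8) — PASS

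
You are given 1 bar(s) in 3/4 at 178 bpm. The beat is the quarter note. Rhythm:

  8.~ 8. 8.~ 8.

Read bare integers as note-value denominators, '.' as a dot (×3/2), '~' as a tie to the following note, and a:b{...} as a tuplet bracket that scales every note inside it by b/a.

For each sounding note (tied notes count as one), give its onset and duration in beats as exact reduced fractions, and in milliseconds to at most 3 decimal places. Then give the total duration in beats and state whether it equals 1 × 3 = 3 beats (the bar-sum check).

1) 0.0ms=0b +505.618ms=3/2b
2) 505.618ms=3/2b +505.618ms=3/2b
Σ=3b of 3 (178bpm 3/4) — PASS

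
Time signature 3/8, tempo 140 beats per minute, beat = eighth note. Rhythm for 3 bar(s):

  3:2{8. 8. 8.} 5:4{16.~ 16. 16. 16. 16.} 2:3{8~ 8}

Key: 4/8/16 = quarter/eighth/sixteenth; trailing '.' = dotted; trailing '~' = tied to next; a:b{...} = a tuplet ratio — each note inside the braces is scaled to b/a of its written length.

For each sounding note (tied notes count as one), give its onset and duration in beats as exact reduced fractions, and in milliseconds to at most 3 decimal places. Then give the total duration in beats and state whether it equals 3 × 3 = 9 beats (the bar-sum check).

1) 0.0ms=0b +428.571ms=1b
2) 428.571ms=1b +428.571ms=1b
3) 857.143ms=2b +428.571ms=1b
4) 1285.714ms=3b +514.286ms=6/5b
5) 1800.0ms=21/5b +257.143ms=3/5b
6) 2057.143ms=24/5b +257.143ms=3/5b
7) 2314.286ms=27/5b +257.143ms=3/5b
8) 2571.429ms=6b +1285.714ms=3b
Σ=9b of 9 (140bpm 3/8) — PASS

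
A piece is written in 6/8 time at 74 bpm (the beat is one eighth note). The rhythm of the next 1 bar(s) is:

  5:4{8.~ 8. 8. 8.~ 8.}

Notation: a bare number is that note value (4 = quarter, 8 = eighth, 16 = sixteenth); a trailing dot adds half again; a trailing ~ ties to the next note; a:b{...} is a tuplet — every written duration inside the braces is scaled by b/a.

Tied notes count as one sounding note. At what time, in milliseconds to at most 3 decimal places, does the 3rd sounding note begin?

1. 0.0ms @ 0 + 1945.946ms (12/5)
2. 1945.946ms @ 12/5 + 972.973ms (6/5)
3. 2918.919ms @ 18/5 + 1945.946ms (12/5)

note 3 onset = 18/5b = 2918.919ms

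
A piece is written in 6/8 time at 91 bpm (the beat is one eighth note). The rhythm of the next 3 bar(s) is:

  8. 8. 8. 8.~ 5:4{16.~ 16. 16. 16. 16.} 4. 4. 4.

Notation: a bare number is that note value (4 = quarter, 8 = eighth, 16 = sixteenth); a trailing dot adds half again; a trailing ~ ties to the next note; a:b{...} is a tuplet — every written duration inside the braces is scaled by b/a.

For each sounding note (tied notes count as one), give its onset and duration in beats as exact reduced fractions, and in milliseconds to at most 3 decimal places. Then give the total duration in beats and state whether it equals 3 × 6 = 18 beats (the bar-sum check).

1) 0.0ms=0b +989.011ms=3/2b
2) 989.011ms=3/2b +989.011ms=3/2b
3) 1978.022ms=3b +989.011ms=3/2b
4) 2967.033ms=9/2b +1780.22ms=27/10b
5) 4747.253ms=36/5b +395.604ms=3/5b
6) 5142.857ms=39/5b +395.604ms=3/5b
7) 5538.462ms=42/5b +395.604ms=3/5b
8) 5934.066ms=9b +1978.022ms=3b
9) 7912.088ms=12b +1978.022ms=3b
10) 9890.11ms=15b +1978.022ms=3b
Σ=18b of 18 (91bpm 6/8) — PASS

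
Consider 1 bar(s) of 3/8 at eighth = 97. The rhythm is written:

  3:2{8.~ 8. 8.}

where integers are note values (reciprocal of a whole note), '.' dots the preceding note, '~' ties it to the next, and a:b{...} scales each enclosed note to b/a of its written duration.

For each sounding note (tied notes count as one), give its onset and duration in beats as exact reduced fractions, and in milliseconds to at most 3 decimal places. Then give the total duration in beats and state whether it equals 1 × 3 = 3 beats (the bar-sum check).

1) 0.0ms=0b +1237.113ms=2b
2) 1237.113ms=2b +618.557ms=1b
Σ=3b of 3 (97bpm 3/8) — PASS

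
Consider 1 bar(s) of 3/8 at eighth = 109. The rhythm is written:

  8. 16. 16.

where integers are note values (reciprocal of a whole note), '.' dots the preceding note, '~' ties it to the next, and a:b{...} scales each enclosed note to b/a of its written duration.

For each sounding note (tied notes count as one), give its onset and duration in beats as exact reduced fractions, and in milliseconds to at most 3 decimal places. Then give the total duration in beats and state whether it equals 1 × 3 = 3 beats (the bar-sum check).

1) 0.0ms=0b +825.688ms=3/2b
2) 825.688ms=3/2b +412.844ms=3/4b
3) 1238.532ms=9/4b +412.844ms=3/4b
Σ=3b of 3 (109bpm 3/8) — PASS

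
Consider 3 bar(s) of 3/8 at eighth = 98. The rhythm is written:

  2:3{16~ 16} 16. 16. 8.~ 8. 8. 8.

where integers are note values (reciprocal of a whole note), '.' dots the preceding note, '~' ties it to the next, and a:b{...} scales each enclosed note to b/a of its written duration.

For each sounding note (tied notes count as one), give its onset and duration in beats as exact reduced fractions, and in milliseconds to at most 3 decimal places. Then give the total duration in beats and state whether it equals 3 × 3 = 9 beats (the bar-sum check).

1) 0.0ms=0b +918.367ms=3/2b
2) 918.367ms=3/2b +459.184ms=3/4b
3) 1377.551ms=9/4b +459.184ms=3/4b
4) 1836.735ms=3b +1836.735ms=3b
5) 3673.469ms=6b +918.367ms=3/2b
6) 4591.837ms=15/2b +918.367ms=3/2b
Σ=9b of 9 (98bpm 3/8) — PASS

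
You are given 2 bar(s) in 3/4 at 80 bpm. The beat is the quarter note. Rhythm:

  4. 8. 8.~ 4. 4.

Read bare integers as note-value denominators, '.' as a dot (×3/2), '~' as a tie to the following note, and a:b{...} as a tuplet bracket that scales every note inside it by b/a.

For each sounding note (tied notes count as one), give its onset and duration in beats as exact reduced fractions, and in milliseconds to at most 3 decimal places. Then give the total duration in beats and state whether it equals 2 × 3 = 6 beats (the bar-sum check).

1) 0.0ms=0b +1125.0ms=3/2b
2) 1125.0ms=3/2b +562.5ms=3/4b
3) 1687.5ms=9/4b +1687.5ms=9/4b
4) 3375.0ms=9/2b +1125.0ms=3/2b
Σ=6b of 6 (80bpm 3/4) — PASS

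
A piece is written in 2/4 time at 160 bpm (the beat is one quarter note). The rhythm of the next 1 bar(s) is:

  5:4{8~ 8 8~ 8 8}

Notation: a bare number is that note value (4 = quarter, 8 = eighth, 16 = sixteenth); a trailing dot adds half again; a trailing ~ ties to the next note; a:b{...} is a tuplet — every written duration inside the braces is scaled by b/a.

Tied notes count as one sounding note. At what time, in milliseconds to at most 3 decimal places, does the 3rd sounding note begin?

note 3 onset = 8/5b = 600.0ms

1. 0.0ms @ 0 + 300.0ms (4/5)
2. 300.0ms @ 4/5 + 300.0ms (4/5)
3. 600.0ms @ 8/5 + 150.0ms (2/5)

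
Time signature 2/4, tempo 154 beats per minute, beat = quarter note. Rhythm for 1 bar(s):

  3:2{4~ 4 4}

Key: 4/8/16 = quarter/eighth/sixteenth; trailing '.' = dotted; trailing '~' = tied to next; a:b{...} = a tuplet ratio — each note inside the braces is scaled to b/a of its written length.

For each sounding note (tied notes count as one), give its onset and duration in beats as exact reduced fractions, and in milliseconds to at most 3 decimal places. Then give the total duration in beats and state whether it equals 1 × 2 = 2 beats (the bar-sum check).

1) 0.0ms=0b +519.481ms=4/3b
2) 519.481ms=4/3b +259.74ms=2/3b
Σ=2b of 2 (154bpm 2/4) — PASS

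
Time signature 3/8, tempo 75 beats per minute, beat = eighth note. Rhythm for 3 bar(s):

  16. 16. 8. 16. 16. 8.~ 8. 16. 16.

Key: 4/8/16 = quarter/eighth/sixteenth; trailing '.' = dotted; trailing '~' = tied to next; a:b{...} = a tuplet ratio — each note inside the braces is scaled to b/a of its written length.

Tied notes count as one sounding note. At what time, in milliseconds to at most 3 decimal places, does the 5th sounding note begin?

1. 0.0ms @ 0 + 600.0ms (3/4)
2. 600.0ms @ 3/4 + 600.0ms (3/4)
3. 1200.0ms @ 3/2 + 1200.0ms (3/2)
4. 2400.0ms @ 3 + 600.0ms (3/4)
5. 3000.0ms @ 15/4 + 600.0ms (3/4)
6. 3600.0ms @ 9/2 + 2400.0ms (3)
7. 6000.0ms @ 15/2 + 600.0ms (3/4)
8. 6600.0ms @ 33/4 + 600.0ms (3/4)

note 5 onset = 15/4b = 3000.0ms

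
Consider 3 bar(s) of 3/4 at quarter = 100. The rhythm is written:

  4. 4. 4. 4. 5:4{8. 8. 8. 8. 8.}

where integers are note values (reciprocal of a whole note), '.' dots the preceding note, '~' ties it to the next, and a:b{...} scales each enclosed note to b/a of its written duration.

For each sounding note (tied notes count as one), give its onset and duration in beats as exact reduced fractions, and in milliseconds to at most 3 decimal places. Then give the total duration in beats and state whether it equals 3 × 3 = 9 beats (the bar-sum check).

1) 0.0ms=0b +900.0ms=3/2b
2) 900.0ms=3/2b +900.0ms=3/2b
3) 1800.0ms=3b +900.0ms=3/2b
4) 2700.0ms=9/2b +900.0ms=3/2b
5) 3600.0ms=6b +360.0ms=3/5b
6) 3960.0ms=33/5b +360.0ms=3/5b
7) 4320.0ms=36/5b +360.0ms=3/5b
8) 4680.0ms=39/5b +360.0ms=3/5b
9) 5040.0ms=42/5b +360.0ms=3/5b
Σ=9b of 9 (100bpm 3/4) — PASS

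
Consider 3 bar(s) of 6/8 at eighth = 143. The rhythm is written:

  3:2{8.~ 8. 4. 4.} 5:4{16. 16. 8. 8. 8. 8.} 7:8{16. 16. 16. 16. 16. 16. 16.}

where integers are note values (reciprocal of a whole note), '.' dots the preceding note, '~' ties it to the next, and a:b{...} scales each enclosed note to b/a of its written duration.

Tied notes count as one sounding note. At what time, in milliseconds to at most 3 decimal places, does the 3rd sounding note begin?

note 3 onset = 4b = 1678.322ms

1. 0.0ms @ 0 + 839.161ms (2)
2. 839.161ms @ 2 + 839.161ms (2)
3. 1678.322ms @ 4 + 839.161ms (2)
4. 2517.483ms @ 6 + 251.748ms (3/5)
5. 2769.231ms @ 33/5 + 251.748ms (3/5)
6. 3020.979ms @ 36/5 + 503.497ms (6/5)
7. 3524.476ms @ 42/5 + 503.497ms (6/5)
8. 4027.972ms @ 48/5 + 503.497ms (6/5)
9. 4531.469ms @ 54/5 + 503.497ms (6/5)
10. 5034.965ms @ 12 + 359.64ms (6/7)
11. 5394.605ms @ 90/7 + 359.64ms (6/7)
12. 5754.246ms @ 96/7 + 359.64ms (6/7)
13. 6113.886ms @ 102/7 + 359.64ms (6/7)
14. 6473.526ms @ 108/7 + 359.64ms (6/7)
15. 6833.167ms @ 114/7 + 359.64ms (6/7)
16. 7192.807ms @ 120/7 + 359.64ms (6/7)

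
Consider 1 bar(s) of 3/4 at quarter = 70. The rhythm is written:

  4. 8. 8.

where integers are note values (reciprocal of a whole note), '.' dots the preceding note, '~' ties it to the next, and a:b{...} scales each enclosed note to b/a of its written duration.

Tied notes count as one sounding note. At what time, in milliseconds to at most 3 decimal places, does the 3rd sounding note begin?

1. 0.0ms @ 0 + 1285.714ms (3/2)
2. 1285.714ms @ 3/2 + 642.857ms (3/4)
3. 1928.571ms @ 9/4 + 642.857ms (3/4)

note 3 onset = 9/4b = 1928.571ms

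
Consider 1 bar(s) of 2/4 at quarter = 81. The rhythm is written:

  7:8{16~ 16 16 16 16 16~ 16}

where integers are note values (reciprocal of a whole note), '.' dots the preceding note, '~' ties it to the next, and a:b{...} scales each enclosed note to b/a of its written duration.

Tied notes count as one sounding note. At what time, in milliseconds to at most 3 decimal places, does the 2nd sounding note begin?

1. 0.0ms @ 0 + 423.28ms (4/7)
2. 423.28ms @ 4/7 + 211.64ms (2/7)
3. 634.921ms @ 6/7 + 211.64ms (2/7)
4. 846.561ms @ 8/7 + 211.64ms (2/7)
5. 1058.201ms @ 10/7 + 423.28ms (4/7)

note 2 onset = 4/7b = 423.28ms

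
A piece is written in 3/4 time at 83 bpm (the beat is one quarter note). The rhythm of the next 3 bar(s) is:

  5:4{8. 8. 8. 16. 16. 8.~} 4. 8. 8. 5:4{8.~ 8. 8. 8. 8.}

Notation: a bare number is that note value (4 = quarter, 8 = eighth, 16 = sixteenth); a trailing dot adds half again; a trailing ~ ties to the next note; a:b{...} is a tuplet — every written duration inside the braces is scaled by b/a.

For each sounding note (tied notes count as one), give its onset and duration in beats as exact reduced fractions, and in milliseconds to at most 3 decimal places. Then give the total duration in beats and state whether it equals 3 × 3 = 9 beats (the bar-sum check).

1) 0.0ms=0b +433.735ms=3/5b
2) 433.735ms=3/5b +433.735ms=3/5b
3) 867.47ms=6/5b +433.735ms=3/5b
4) 1301.205ms=9/5b +216.867ms=3/10b
5) 1518.072ms=21/10b +216.867ms=3/10b
6) 1734.94ms=12/5b +1518.072ms=21/10b
7) 3253.012ms=9/2b +542.169ms=3/4b
8) 3795.181ms=21/4b +542.169ms=3/4b
9) 4337.349ms=6b +867.47ms=6/5b
10) 5204.819ms=36/5b +433.735ms=3/5b
11) 5638.554ms=39/5b +433.735ms=3/5b
12) 6072.289ms=42/5b +433.735ms=3/5b
Σ=9b of 9 (83bpm 3/4) — PASS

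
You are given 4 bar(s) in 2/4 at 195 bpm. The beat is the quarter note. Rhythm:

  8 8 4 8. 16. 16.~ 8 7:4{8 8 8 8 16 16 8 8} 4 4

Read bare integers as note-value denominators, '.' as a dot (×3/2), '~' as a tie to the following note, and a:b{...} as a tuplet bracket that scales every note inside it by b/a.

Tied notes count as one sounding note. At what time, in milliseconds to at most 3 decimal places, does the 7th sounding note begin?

1. 0.0ms @ 0 + 153.846ms (1/2)
2. 153.846ms @ 1/2 + 153.846ms (1/2)
3. 307.692ms @ 1 + 307.692ms (1)
4. 615.385ms @ 2 + 230.769ms (3/4)
5. 846.154ms @ 11/4 + 115.385ms (3/8)
6. 961.538ms @ 25/8 + 269.231ms (7/8)
7. 1230.769ms @ 4 + 87.912ms (2/7)
8. 1318.681ms @ 30/7 + 87.912ms (2/7)
9. 1406.593ms @ 32/7 + 87.912ms (2/7)
10. 1494.505ms @ 34/7 + 87.912ms (2/7)
11. 1582.418ms @ 36/7 + 43.956ms (1/7)
12. 1626.374ms @ 37/7 + 43.956ms (1/7)
13. 1670.33ms @ 38/7 + 87.912ms (2/7)
14. 1758.242ms @ 40/7 + 87.912ms (2/7)
15. 1846.154ms @ 6 + 307.692ms (1)
16. 2153.846ms @ 7 + 307.692ms (1)

note 7 onset = 4b = 1230.769ms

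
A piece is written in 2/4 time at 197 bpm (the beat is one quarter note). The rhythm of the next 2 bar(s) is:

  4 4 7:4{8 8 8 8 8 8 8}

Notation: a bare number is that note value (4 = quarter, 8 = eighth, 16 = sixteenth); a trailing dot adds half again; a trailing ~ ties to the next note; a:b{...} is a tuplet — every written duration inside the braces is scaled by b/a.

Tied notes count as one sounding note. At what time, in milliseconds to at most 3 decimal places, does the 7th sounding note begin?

note 7 onset = 22/7b = 957.215ms

1. 0.0ms @ 0 + 304.569ms (1)
2. 304.569ms @ 1 + 304.569ms (1)
3. 609.137ms @ 2 + 87.02ms (2/7)
4. 696.157ms @ 16/7 + 87.02ms (2/7)
5. 783.176ms @ 18/7 + 87.02ms (2/7)
6. 870.196ms @ 20/7 + 87.02ms (2/7)
7. 957.215ms @ 22/7 + 87.02ms (2/7)
8. 1044.235ms @ 24/7 + 87.02ms (2/7)
9. 1131.255ms @ 26/7 + 87.02ms (2/7)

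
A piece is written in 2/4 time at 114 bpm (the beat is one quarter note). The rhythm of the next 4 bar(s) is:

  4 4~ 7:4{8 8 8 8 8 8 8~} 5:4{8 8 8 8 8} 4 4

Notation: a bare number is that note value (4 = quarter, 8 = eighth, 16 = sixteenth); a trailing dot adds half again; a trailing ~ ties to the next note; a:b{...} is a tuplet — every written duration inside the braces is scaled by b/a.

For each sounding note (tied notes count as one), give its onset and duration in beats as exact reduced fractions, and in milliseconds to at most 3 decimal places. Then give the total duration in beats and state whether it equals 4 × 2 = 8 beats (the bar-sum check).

1) 0.0ms=0b +526.316ms=1b
2) 526.316ms=1b +676.692ms=9/7b
3) 1203.008ms=16/7b +150.376ms=2/7b
4) 1353.383ms=18/7b +150.376ms=2/7b
5) 1503.759ms=20/7b +150.376ms=2/7b
6) 1654.135ms=22/7b +150.376ms=2/7b
7) 1804.511ms=24/7b +150.376ms=2/7b
8) 1954.887ms=26/7b +360.902ms=24/35b
9) 2315.789ms=22/5b +210.526ms=2/5b
10) 2526.316ms=24/5b +210.526ms=2/5b
11) 2736.842ms=26/5b +210.526ms=2/5b
12) 2947.368ms=28/5b +210.526ms=2/5b
13) 3157.895ms=6b +526.316ms=1b
14) 3684.211ms=7b +526.316ms=1b
Σ=8b of 8 (114bpm 2/4) — PASS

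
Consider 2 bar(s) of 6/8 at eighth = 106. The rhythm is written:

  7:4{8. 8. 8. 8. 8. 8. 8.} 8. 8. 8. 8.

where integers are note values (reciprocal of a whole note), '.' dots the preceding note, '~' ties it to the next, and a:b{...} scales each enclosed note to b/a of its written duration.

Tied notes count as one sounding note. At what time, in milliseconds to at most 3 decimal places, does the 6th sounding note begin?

1. 0.0ms @ 0 + 485.175ms (6/7)
2. 485.175ms @ 6/7 + 485.175ms (6/7)
3. 970.35ms @ 12/7 + 485.175ms (6/7)
4. 1455.526ms @ 18/7 + 485.175ms (6/7)
5. 1940.701ms @ 24/7 + 485.175ms (6/7)
6. 2425.876ms @ 30/7 + 485.175ms (6/7)
7. 2911.051ms @ 36/7 + 485.175ms (6/7)
8. 3396.226ms @ 6 + 849.057ms (3/2)
9. 4245.283ms @ 15/2 + 849.057ms (3/2)
10. 5094.34ms @ 9 + 849.057ms (3/2)
11. 5943.396ms @ 21/2 + 849.057ms (3/2)

note 6 onset = 30/7b = 2425.876ms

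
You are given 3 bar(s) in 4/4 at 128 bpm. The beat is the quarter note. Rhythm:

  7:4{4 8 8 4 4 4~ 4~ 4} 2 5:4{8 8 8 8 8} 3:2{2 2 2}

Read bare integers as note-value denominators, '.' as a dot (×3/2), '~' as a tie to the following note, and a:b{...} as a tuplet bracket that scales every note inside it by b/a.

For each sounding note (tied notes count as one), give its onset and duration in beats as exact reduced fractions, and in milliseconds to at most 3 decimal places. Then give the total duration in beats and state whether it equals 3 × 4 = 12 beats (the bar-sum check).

1) 0.0ms=0b +267.857ms=4/7b
2) 267.857ms=4/7b +133.929ms=2/7b
3) 401.786ms=6/7b +133.929ms=2/7b
4) 535.714ms=8/7b +267.857ms=4/7b
5) 803.571ms=12/7b +267.857ms=4/7b
6) 1071.429ms=16/7b +803.571ms=12/7b
7) 1875.0ms=4b +937.5ms=2b
8) 2812.5ms=6b +187.5ms=2/5b
9) 3000.0ms=32/5b +187.5ms=2/5b
10) 3187.5ms=34/5b +187.5ms=2/5b
11) 3375.0ms=36/5b +187.5ms=2/5b
12) 3562.5ms=38/5b +187.5ms=2/5b
13) 3750.0ms=8b +625.0ms=4/3b
14) 4375.0ms=28/3b +625.0ms=4/3b
15) 5000.0ms=32/3b +625.0ms=4/3b
Σ=12b of 12 (128bpm 4/4) — PASS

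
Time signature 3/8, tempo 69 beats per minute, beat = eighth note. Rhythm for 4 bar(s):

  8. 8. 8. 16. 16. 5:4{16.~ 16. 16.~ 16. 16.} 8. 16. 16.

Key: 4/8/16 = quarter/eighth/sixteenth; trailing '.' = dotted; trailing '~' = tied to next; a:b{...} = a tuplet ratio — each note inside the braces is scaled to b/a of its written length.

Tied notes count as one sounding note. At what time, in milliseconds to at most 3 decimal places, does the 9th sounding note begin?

note 9 onset = 9b = 7826.087ms

1. 0.0ms @ 0 + 1304.348ms (3/2)
2. 1304.348ms @ 3/2 + 1304.348ms (3/2)
3. 2608.696ms @ 3 + 1304.348ms (3/2)
4. 3913.043ms @ 9/2 + 652.174ms (3/4)
5. 4565.217ms @ 21/4 + 652.174ms (3/4)
6. 5217.391ms @ 6 + 1043.478ms (6/5)
7. 6260.87ms @ 36/5 + 1043.478ms (6/5)
8. 7304.348ms @ 42/5 + 521.739ms (3/5)
9. 7826.087ms @ 9 + 1304.348ms (3/2)
10. 9130.435ms @ 21/2 + 652.174ms (3/4)
11. 9782.609ms @ 45/4 + 652.174ms (3/4)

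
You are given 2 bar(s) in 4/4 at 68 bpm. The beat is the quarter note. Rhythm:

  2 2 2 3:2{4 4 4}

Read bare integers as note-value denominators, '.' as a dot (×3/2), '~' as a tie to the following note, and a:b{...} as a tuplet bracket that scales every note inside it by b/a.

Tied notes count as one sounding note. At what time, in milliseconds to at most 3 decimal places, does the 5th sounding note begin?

1. 0.0ms @ 0 + 1764.706ms (2)
2. 1764.706ms @ 2 + 1764.706ms (2)
3. 3529.412ms @ 4 + 1764.706ms (2)
4. 5294.118ms @ 6 + 588.235ms (2/3)
5. 5882.353ms @ 20/3 + 588.235ms (2/3)
6. 6470.588ms @ 22/3 + 588.235ms (2/3)

note 5 onset = 20/3b = 5882.353ms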